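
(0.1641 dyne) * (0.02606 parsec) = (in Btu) 1.251e+06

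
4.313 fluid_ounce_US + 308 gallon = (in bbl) 7.334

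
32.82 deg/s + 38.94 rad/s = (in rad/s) 39.51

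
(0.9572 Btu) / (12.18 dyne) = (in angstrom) 8.291e+16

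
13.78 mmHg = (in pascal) 1837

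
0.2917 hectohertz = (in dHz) 291.7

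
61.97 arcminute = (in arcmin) 61.97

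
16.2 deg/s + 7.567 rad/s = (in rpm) 74.96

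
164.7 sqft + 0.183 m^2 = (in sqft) 166.7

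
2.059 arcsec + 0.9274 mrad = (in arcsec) 193.3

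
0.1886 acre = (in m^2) 763.2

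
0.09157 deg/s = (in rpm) 0.01526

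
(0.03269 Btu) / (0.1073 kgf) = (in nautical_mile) 0.0177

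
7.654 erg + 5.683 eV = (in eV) 4.777e+12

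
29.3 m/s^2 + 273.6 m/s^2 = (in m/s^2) 302.9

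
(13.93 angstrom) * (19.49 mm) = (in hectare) 2.715e-15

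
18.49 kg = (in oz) 652.2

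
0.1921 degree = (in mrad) 3.353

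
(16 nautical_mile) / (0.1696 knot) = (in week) 0.5615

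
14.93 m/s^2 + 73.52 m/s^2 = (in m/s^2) 88.45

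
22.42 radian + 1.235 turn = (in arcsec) 6.225e+06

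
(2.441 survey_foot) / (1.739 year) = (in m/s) 1.357e-08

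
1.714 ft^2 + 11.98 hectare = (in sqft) 1.29e+06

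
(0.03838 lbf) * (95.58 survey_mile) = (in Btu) 24.89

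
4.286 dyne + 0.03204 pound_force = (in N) 0.1426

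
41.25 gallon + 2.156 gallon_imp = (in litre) 165.9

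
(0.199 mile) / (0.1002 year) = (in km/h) 0.0003649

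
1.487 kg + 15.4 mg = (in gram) 1487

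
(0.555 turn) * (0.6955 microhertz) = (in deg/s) 0.000139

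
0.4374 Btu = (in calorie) 110.3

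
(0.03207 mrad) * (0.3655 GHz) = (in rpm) 1.119e+05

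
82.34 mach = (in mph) 6.272e+04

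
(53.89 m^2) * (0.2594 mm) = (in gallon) 3.693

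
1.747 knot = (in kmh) 3.235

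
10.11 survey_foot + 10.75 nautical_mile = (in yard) 2.178e+04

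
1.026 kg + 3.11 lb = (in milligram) 2.437e+06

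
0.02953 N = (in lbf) 0.006639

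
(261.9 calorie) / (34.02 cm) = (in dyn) 3.221e+08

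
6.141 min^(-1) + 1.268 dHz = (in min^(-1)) 13.75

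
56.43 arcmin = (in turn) 0.002613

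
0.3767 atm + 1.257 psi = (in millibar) 468.4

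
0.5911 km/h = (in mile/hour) 0.3673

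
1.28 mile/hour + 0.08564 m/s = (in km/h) 2.368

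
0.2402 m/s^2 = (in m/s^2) 0.2402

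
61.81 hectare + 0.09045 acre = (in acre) 152.8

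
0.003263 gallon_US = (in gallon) 0.003263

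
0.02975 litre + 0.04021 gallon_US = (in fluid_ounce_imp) 6.404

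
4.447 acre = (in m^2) 1.8e+04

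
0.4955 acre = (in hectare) 0.2005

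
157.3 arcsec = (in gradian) 0.04855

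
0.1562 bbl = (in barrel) 0.1562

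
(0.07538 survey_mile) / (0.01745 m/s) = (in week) 0.01149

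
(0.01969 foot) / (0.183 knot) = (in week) 1.054e-07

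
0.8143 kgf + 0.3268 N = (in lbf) 1.869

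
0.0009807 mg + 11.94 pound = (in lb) 11.94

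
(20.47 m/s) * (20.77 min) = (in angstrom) 2.551e+14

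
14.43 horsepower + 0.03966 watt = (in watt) 1.076e+04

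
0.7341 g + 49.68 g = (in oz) 1.778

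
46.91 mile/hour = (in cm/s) 2097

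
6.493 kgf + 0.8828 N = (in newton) 64.56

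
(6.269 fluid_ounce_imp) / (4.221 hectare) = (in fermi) 4.22e+06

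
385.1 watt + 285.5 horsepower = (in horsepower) 286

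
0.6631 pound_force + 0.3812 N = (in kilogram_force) 0.3396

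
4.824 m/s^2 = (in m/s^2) 4.824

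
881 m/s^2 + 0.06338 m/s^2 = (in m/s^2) 881.1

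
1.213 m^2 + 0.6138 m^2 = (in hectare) 0.0001827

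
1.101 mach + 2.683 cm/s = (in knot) 728.8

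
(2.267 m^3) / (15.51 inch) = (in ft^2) 61.94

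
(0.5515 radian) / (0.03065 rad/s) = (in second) 17.99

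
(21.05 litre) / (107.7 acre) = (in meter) 4.83e-08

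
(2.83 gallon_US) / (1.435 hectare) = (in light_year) 7.891e-23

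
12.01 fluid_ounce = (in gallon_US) 0.09383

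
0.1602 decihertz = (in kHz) 1.602e-05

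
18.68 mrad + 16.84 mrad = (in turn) 0.005653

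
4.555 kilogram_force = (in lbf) 10.04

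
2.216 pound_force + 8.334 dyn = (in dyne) 9.857e+05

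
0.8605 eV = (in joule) 1.379e-19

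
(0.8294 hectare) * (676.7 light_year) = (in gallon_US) 1.403e+25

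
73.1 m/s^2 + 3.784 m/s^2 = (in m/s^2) 76.88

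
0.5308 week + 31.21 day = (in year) 0.09569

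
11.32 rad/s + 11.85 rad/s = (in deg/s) 1328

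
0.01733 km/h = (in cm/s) 0.4814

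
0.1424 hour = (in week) 0.0008476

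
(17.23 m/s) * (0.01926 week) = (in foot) 6.585e+05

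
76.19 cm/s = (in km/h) 2.743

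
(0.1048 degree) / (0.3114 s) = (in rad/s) 0.005874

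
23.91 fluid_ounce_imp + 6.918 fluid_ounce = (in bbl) 0.00556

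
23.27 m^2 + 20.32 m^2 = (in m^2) 43.59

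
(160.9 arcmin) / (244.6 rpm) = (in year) 5.794e-11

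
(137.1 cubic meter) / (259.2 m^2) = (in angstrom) 5.289e+09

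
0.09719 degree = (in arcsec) 349.9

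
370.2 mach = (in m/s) 1.261e+05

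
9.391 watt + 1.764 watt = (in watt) 11.15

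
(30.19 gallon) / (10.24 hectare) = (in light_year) 1.18e-22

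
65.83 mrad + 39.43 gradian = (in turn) 0.1091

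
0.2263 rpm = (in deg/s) 1.358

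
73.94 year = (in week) 3855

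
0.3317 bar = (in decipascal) 3.317e+05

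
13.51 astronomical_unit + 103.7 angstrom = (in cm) 2.021e+14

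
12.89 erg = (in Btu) 1.222e-09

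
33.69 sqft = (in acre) 0.0007734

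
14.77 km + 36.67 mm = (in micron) 1.477e+10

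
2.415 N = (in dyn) 2.415e+05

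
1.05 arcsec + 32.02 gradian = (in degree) 28.82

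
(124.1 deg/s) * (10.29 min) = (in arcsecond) 2.758e+08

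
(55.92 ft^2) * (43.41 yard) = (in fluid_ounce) 6.973e+06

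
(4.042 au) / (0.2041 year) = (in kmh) 3.382e+05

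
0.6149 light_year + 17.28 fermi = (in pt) 1.649e+19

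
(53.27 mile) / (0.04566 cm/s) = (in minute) 3.129e+06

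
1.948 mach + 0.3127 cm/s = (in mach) 1.948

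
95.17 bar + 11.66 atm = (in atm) 105.6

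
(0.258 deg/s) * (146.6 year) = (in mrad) 2.082e+10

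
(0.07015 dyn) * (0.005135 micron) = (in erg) 3.602e-08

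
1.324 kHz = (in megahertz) 0.001324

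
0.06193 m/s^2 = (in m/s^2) 0.06193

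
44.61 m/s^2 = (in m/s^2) 44.61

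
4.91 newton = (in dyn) 4.91e+05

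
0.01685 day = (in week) 0.002407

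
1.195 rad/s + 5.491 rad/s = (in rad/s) 6.686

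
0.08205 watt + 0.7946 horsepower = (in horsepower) 0.7947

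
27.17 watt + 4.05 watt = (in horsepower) 0.04187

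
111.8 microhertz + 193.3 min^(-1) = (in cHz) 322.2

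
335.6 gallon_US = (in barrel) 7.99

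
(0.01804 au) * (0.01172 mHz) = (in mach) 92.89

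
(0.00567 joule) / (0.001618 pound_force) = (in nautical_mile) 0.0004254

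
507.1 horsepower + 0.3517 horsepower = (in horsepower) 507.5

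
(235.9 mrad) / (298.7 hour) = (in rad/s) 2.194e-07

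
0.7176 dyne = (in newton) 7.176e-06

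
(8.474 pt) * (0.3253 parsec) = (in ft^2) 3.23e+14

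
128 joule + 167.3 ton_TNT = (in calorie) 1.673e+11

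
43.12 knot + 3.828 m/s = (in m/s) 26.01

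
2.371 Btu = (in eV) 1.561e+22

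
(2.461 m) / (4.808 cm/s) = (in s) 51.19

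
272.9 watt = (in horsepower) 0.366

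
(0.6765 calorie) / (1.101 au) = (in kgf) 1.752e-12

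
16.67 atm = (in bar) 16.89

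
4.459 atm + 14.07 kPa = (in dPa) 4.659e+06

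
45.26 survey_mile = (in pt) 2.065e+08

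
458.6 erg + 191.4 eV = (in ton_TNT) 1.096e-14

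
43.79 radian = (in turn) 6.969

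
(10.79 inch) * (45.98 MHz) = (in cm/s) 1.26e+09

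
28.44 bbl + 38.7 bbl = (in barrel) 67.14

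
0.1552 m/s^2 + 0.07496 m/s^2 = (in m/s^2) 0.2302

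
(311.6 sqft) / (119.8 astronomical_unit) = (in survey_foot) 5.299e-12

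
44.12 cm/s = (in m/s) 0.4412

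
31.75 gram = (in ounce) 1.12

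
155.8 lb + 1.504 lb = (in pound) 157.3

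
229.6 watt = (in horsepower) 0.3079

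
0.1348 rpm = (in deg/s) 0.8088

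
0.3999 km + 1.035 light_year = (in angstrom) 9.792e+25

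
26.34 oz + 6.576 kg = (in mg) 7.323e+06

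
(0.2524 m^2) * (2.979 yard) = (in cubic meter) 0.6875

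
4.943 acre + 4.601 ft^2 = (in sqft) 2.153e+05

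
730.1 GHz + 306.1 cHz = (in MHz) 7.301e+05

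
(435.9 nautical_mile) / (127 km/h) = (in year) 0.0007256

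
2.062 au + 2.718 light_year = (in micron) 2.571e+22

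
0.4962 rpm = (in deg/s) 2.977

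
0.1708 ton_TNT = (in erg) 7.146e+15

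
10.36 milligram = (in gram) 0.01036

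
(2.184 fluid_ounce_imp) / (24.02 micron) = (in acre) 0.0006384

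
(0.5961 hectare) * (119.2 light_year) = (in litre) 6.722e+24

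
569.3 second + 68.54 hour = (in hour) 68.7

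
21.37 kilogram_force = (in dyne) 2.096e+07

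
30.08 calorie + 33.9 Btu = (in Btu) 34.02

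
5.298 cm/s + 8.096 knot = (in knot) 8.199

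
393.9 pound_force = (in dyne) 1.752e+08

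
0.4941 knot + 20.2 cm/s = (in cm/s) 45.62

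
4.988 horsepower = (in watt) 3720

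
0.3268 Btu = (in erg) 3.448e+09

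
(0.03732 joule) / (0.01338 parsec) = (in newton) 9.039e-17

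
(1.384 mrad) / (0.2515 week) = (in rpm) 8.689e-08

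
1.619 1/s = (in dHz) 16.19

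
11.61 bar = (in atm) 11.46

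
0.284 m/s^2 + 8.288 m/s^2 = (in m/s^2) 8.572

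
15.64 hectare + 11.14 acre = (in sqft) 2.169e+06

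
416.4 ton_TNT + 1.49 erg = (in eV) 1.087e+31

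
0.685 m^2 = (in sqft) 7.373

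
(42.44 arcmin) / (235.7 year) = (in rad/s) 1.661e-12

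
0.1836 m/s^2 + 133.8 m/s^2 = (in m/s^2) 134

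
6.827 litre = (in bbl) 0.04294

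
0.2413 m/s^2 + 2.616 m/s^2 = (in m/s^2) 2.857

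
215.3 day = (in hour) 5167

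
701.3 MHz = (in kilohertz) 7.013e+05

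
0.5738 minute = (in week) 5.692e-05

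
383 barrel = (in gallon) 1.609e+04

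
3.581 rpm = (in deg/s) 21.49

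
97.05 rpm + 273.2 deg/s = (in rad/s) 14.93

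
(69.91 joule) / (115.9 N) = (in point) 1710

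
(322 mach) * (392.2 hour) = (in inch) 6.095e+12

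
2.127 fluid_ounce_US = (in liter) 0.0629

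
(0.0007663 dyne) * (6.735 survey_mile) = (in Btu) 7.872e-08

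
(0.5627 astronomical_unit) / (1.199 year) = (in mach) 6.538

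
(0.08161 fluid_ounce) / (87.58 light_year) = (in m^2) 2.913e-24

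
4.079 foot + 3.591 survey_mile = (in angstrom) 5.78e+13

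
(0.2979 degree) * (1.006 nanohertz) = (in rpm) 4.995e-11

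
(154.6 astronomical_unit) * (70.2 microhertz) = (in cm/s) 1.624e+11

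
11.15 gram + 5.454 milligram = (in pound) 0.02459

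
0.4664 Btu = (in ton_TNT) 1.176e-07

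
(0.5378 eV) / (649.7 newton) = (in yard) 1.45e-22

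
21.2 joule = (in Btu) 0.02009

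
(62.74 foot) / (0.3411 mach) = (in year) 5.221e-09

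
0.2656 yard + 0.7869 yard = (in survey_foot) 3.157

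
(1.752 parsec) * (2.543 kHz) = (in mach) 4.038e+17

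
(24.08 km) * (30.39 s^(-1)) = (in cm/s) 7.318e+07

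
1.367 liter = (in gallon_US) 0.3611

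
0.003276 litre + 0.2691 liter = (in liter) 0.2724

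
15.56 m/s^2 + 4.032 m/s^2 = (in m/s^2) 19.59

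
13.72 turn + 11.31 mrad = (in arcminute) 2.964e+05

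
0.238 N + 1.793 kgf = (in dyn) 1.782e+06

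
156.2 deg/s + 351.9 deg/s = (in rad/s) 8.868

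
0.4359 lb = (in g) 197.7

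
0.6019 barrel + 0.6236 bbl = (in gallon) 51.47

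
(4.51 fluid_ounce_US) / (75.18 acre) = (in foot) 1.438e-09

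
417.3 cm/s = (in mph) 9.335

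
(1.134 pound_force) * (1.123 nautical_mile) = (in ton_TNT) 2.507e-06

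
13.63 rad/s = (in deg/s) 780.9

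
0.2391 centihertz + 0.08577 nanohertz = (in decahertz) 0.0002391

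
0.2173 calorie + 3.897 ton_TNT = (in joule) 1.631e+10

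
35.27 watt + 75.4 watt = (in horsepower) 0.1484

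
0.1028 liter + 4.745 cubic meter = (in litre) 4745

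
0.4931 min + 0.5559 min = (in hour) 0.01748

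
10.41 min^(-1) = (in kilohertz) 0.0001735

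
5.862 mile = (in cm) 9.434e+05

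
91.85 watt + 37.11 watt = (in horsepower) 0.1729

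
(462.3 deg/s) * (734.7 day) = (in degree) 2.935e+10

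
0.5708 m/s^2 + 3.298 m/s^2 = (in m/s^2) 3.869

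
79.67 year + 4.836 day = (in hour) 6.98e+05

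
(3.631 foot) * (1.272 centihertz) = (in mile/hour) 0.03149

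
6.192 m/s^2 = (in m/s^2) 6.192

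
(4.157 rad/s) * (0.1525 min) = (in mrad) 3.804e+04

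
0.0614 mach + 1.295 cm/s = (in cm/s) 2092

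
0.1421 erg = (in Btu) 1.347e-11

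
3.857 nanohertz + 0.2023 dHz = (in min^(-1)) 1.214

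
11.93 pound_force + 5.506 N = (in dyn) 5.857e+06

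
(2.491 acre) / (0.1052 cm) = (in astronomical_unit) 6.405e-05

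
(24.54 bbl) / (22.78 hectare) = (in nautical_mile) 9.248e-09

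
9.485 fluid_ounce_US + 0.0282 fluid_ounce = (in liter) 0.2813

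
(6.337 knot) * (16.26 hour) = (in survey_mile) 118.6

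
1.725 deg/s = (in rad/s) 0.03011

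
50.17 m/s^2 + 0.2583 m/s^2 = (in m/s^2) 50.43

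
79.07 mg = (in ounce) 0.002789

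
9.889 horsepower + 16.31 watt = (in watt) 7391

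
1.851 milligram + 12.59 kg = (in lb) 27.76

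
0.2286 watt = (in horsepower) 0.0003066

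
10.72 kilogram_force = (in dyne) 1.051e+07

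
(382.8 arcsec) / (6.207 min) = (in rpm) 4.759e-05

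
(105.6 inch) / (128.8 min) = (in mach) 1.019e-06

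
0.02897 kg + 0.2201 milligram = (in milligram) 2.897e+04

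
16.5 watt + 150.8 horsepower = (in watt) 1.125e+05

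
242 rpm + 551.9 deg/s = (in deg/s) 2004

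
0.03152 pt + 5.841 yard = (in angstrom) 5.341e+10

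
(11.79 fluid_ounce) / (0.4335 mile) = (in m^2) 4.998e-07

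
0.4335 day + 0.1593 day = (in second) 5.122e+04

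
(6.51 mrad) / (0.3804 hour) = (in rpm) 4.54e-05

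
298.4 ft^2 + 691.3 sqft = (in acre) 0.02272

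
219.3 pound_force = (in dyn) 9.755e+07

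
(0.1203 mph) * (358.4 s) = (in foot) 63.24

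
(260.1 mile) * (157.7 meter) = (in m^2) 6.601e+07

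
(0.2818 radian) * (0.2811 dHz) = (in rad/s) 0.007921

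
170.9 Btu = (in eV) 1.125e+24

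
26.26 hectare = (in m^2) 2.626e+05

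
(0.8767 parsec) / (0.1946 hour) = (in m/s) 3.862e+13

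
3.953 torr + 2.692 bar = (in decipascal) 2.697e+06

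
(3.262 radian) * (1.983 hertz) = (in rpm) 61.77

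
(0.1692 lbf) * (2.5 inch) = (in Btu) 4.53e-05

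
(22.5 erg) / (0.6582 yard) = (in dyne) 0.3738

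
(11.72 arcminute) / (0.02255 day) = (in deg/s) 0.0001003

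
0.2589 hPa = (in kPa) 0.02589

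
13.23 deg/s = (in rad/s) 0.2309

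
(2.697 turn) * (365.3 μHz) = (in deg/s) 0.3547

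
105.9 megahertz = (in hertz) 1.059e+08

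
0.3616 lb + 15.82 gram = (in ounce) 6.344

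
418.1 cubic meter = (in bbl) 2630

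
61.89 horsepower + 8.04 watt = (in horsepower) 61.9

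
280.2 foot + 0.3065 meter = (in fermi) 8.571e+16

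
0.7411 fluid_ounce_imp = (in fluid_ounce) 0.712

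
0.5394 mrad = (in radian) 0.0005394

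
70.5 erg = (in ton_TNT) 1.685e-15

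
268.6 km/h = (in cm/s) 7461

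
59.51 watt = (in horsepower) 0.0798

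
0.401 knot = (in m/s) 0.2063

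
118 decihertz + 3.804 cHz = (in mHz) 1.184e+04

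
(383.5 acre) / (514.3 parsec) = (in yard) 1.069e-13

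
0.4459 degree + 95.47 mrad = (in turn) 0.01643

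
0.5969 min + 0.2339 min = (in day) 0.0005769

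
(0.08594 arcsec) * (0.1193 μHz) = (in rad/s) 4.971e-14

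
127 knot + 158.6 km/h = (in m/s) 109.4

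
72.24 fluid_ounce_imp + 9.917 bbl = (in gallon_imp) 347.3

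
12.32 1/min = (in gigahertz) 2.053e-10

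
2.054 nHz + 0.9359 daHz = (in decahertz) 0.9359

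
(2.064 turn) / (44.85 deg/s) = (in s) 16.57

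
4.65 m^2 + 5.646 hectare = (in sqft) 6.078e+05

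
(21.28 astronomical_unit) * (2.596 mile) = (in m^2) 1.33e+16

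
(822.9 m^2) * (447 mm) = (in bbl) 2314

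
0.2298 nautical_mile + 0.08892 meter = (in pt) 1.207e+06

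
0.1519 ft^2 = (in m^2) 0.01411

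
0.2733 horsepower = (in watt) 203.8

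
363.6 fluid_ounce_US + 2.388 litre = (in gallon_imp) 2.891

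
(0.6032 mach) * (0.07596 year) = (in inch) 1.937e+10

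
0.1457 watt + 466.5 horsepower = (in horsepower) 466.5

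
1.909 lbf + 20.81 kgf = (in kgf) 21.68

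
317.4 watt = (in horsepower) 0.4256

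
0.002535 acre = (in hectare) 0.001026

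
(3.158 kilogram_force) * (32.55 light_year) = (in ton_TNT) 2.279e+09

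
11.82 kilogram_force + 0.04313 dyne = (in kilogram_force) 11.82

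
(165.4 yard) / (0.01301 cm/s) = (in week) 1.922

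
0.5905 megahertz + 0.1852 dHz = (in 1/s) 5.905e+05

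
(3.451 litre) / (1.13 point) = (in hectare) 0.0008657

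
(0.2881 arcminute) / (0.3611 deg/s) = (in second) 0.0133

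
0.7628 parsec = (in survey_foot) 7.722e+16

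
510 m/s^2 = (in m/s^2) 510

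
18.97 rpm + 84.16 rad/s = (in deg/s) 4936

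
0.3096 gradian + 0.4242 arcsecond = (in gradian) 0.3097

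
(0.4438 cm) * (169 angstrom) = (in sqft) 8.073e-10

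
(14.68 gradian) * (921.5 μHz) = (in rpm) 0.002029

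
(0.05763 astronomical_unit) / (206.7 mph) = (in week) 154.3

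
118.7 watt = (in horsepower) 0.1592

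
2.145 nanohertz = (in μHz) 0.002145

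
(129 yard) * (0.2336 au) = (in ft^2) 4.437e+13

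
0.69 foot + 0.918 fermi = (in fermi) 2.103e+14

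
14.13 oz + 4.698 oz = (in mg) 5.338e+05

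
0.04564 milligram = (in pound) 1.006e-07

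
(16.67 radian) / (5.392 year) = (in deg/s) 5.617e-06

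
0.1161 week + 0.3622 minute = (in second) 7.024e+04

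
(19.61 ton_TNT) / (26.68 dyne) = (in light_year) 0.03251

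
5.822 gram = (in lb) 0.01284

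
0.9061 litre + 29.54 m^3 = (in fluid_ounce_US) 9.989e+05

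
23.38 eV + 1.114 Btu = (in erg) 1.175e+10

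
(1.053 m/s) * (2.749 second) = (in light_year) 3.06e-16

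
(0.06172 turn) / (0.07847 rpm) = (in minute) 0.7865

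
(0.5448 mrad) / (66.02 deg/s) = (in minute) 7.88e-06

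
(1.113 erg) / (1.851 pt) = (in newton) 0.0001704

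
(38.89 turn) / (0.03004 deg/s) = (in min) 7768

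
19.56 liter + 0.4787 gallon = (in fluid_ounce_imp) 752.2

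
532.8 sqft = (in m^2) 49.5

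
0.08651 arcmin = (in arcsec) 5.191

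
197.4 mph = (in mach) 0.2592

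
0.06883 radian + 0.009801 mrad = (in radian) 0.06884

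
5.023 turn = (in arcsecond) 6.51e+06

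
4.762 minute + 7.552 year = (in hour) 6.616e+04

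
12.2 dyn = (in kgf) 1.244e-05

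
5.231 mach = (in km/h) 6412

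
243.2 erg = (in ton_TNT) 5.813e-15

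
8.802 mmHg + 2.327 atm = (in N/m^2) 2.37e+05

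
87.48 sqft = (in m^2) 8.127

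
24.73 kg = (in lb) 54.52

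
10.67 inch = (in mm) 271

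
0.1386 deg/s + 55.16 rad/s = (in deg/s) 3161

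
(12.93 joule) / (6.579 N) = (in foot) 6.448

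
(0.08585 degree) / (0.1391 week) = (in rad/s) 1.781e-08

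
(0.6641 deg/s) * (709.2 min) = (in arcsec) 1.017e+08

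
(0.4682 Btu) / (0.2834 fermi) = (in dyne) 1.743e+23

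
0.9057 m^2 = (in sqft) 9.749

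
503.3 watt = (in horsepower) 0.6749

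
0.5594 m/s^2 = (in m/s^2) 0.5594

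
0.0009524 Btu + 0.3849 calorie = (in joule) 2.615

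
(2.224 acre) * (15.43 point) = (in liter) 4.899e+04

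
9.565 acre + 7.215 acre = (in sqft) 7.309e+05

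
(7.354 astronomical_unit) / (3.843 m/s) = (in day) 3.313e+06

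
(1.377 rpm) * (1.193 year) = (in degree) 3.108e+08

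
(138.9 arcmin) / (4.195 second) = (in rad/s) 0.009632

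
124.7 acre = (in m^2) 5.046e+05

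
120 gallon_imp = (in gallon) 144.1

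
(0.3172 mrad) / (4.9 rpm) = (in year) 1.96e-11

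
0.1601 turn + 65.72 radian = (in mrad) 6.673e+04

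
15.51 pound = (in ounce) 248.2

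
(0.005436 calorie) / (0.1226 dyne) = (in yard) 2.029e+04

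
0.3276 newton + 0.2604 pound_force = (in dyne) 1.486e+05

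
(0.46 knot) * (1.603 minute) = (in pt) 6.452e+04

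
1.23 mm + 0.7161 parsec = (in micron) 2.21e+22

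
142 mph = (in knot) 123.4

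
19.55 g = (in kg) 0.01955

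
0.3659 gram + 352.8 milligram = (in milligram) 718.7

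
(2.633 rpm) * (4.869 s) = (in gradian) 85.47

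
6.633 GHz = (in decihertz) 6.633e+10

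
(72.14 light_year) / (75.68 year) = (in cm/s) 2.86e+10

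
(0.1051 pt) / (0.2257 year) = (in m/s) 5.209e-12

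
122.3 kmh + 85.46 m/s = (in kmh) 430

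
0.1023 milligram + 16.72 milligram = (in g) 0.01682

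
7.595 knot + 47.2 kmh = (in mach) 0.04998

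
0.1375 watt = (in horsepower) 0.0001844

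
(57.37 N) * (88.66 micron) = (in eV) 3.175e+16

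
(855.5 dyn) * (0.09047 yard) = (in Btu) 6.708e-07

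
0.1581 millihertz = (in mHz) 0.1581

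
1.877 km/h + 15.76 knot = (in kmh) 31.06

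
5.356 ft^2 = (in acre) 0.000123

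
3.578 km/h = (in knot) 1.932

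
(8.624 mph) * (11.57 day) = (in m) 3.854e+06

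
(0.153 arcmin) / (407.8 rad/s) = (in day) 1.263e-12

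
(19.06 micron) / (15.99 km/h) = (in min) 7.152e-08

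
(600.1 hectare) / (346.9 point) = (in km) 4.904e+04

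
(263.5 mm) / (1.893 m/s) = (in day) 1.611e-06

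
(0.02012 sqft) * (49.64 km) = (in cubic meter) 92.79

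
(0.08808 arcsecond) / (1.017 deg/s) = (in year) 7.629e-13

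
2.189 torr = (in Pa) 291.8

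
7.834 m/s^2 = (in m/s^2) 7.834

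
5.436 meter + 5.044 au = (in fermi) 7.546e+26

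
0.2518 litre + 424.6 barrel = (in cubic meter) 67.51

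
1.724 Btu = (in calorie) 434.7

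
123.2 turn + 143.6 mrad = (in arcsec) 1.597e+08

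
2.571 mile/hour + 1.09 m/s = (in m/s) 2.239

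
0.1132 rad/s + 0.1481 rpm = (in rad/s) 0.1287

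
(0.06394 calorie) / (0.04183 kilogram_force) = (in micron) 6.522e+05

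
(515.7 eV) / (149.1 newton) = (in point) 1.571e-15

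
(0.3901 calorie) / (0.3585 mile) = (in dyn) 282.9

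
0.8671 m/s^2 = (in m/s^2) 0.8671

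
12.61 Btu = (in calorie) 3180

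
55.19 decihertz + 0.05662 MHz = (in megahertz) 0.05663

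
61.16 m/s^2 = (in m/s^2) 61.16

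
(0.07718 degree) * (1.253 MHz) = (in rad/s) 1688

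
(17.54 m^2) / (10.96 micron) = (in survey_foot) 5.251e+06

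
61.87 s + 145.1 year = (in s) 4.576e+09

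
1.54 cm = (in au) 1.029e-13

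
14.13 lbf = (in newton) 62.85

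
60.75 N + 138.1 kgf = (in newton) 1415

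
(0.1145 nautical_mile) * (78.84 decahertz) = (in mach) 491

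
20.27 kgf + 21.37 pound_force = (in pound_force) 66.06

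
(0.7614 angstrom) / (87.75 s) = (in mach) 2.548e-15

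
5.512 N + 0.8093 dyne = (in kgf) 0.5621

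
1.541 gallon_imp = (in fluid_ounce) 236.9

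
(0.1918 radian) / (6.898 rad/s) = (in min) 0.0004634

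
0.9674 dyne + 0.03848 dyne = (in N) 1.006e-05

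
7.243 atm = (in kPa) 733.9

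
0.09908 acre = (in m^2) 401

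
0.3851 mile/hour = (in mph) 0.3851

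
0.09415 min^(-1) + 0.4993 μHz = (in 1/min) 0.09418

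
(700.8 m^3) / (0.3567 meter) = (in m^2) 1965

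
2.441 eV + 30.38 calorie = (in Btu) 0.1205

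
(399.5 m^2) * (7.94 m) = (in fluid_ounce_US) 1.073e+08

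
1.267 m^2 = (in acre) 0.0003131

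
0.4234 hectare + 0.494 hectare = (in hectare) 0.9174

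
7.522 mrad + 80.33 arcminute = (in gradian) 1.966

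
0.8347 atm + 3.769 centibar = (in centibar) 88.34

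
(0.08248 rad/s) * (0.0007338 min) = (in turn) 0.000578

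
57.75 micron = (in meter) 5.775e-05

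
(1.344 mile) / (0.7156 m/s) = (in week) 0.004998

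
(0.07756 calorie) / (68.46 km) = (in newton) 4.74e-06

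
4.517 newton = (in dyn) 4.517e+05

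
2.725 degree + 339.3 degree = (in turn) 0.9501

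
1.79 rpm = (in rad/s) 0.1874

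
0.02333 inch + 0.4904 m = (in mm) 491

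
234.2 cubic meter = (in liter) 2.342e+05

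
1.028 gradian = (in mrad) 16.15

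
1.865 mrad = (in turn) 0.0002968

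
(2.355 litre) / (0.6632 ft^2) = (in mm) 38.22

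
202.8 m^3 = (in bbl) 1276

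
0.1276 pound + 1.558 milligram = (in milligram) 5.788e+04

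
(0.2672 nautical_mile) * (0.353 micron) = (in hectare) 1.747e-08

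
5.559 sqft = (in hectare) 5.164e-05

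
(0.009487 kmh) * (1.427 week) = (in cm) 2.274e+05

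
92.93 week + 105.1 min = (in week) 92.94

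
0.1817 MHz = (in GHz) 0.0001817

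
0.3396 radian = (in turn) 0.05405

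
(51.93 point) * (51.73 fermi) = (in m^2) 9.477e-16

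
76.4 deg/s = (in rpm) 12.73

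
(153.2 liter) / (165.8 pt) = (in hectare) 0.0002619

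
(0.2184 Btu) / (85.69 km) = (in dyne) 268.9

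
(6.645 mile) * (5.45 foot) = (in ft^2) 1.912e+05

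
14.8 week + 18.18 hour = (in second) 9.016e+06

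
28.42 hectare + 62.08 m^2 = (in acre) 70.24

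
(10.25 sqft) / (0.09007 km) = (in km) 1.057e-05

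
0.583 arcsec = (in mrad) 0.002826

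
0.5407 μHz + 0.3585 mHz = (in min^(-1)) 0.02154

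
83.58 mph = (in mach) 0.1097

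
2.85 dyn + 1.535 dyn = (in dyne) 4.385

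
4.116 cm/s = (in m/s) 0.04116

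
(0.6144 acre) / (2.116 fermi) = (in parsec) 38.08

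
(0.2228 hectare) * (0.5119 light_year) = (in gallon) 2.85e+21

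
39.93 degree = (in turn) 0.1109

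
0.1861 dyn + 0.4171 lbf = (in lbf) 0.4171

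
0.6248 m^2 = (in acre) 0.0001544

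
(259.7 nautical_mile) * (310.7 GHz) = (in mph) 3.343e+17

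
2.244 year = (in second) 7.077e+07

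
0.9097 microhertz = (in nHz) 909.7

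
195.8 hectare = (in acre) 483.8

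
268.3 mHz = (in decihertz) 2.683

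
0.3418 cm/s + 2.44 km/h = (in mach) 0.002001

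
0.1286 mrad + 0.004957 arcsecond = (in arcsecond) 26.53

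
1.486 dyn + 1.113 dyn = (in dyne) 2.599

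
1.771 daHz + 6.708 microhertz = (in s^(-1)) 17.71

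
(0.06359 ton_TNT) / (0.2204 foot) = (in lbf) 8.904e+08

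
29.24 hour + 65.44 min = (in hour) 30.33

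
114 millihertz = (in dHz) 1.14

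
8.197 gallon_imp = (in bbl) 0.2344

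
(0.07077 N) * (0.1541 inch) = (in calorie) 6.621e-05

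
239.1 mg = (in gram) 0.2391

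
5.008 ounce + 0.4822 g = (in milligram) 1.425e+05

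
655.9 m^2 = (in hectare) 0.06559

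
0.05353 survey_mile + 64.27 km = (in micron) 6.436e+10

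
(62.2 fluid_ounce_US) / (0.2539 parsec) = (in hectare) 2.348e-23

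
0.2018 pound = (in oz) 3.229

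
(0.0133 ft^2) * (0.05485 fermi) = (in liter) 6.777e-17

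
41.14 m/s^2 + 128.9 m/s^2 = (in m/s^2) 170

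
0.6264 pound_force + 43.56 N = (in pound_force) 10.42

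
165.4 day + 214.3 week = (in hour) 3.997e+04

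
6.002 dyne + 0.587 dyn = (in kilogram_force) 6.719e-06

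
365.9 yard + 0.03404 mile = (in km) 0.3894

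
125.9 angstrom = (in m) 1.259e-08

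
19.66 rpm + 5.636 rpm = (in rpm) 25.3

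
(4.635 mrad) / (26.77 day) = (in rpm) 1.914e-08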